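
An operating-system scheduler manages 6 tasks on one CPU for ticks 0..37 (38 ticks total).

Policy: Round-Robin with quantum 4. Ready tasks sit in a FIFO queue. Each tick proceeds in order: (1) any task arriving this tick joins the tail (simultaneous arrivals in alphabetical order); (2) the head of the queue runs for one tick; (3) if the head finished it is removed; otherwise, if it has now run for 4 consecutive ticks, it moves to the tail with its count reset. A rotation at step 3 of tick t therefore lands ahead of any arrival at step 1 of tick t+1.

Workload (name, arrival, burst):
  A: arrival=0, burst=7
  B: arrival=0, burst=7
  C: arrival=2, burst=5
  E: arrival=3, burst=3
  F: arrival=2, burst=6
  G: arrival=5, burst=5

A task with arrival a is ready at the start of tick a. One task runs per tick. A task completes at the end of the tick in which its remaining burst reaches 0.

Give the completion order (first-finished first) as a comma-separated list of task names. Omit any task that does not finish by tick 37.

t=0: queue=[A,B] q_used=0 → run A
t=1: queue=[A,B] q_used=1 → run A
t=2: queue=[A,B,C,F] q_used=2 → run A
t=3: queue=[A,B,C,F,E] q_used=3 → run A
t=4: queue=[B,C,F,E,A] q_used=0 → run B
t=5: queue=[B,C,F,E,A,G] q_used=1 → run B
t=6: queue=[B,C,F,E,A,G] q_used=2 → run B
t=7: queue=[B,C,F,E,A,G] q_used=3 → run B
t=8: queue=[C,F,E,A,G,B] q_used=0 → run C
t=9: queue=[C,F,E,A,G,B] q_used=1 → run C
t=10: queue=[C,F,E,A,G,B] q_used=2 → run C
t=11: queue=[C,F,E,A,G,B] q_used=3 → run C
t=12: queue=[F,E,A,G,B,C] q_used=0 → run F
t=13: queue=[F,E,A,G,B,C] q_used=1 → run F
t=14: queue=[F,E,A,G,B,C] q_used=2 → run F
t=15: queue=[F,E,A,G,B,C] q_used=3 → run F
t=16: queue=[E,A,G,B,C,F] q_used=0 → run E
t=17: queue=[E,A,G,B,C,F] q_used=1 → run E
t=18: queue=[E,A,G,B,C,F] q_used=2 → run E
t=19: queue=[A,G,B,C,F] q_used=0 → run A
t=20: queue=[A,G,B,C,F] q_used=1 → run A
t=21: queue=[A,G,B,C,F] q_used=2 → run A
t=22: queue=[G,B,C,F] q_used=0 → run G
t=23: queue=[G,B,C,F] q_used=1 → run G
t=24: queue=[G,B,C,F] q_used=2 → run G
t=25: queue=[G,B,C,F] q_used=3 → run G
t=26: queue=[B,C,F,G] q_used=0 → run B
t=27: queue=[B,C,F,G] q_used=1 → run B
t=28: queue=[B,C,F,G] q_used=2 → run B
t=29: queue=[C,F,G] q_used=0 → run C
t=30: queue=[F,G] q_used=0 → run F
t=31: queue=[F,G] q_used=1 → run F
t=32: queue=[G] q_used=0 → run G
t=33: (idle)
t=34: (idle)
t=35: (idle)
t=36: (idle)
t=37: (idle)

completion order = E, A, B, C, F, G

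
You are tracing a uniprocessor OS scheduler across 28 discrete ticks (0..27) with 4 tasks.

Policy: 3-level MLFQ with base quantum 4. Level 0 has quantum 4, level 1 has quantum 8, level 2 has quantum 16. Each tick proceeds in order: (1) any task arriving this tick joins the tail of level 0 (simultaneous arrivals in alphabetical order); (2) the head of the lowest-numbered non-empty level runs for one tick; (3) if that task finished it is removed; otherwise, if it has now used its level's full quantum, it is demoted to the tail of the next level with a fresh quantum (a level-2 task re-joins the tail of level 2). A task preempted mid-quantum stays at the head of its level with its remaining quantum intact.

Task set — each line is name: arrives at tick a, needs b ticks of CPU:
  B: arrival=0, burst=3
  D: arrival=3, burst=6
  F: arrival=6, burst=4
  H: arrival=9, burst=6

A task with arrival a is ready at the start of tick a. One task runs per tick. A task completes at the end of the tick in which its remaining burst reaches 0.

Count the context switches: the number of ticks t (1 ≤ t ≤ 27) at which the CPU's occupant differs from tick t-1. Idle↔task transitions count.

context switches = 6

t=0: L0/L1/L2 = B/-/- → run B
t=1: L0/L1/L2 = B/-/- → run B
t=2: L0/L1/L2 = B/-/- → run B
t=3: L0/L1/L2 = D/-/- → run D
t=4: L0/L1/L2 = D/-/- → run D
t=5: L0/L1/L2 = D/-/- → run D
t=6: L0/L1/L2 = DF/-/- → run D
t=7: L0/L1/L2 = F/D/- → run F
t=8: L0/L1/L2 = F/D/- → run F
t=9: L0/L1/L2 = FH/D/- → run F
t=10: L0/L1/L2 = FH/D/- → run F
t=11: L0/L1/L2 = H/D/- → run H
t=12: L0/L1/L2 = H/D/- → run H
t=13: L0/L1/L2 = H/D/- → run H
t=14: L0/L1/L2 = H/D/- → run H
t=15: L0/L1/L2 = -/DH/- → run D
t=16: L0/L1/L2 = -/DH/- → run D
t=17: L0/L1/L2 = -/H/- → run H
t=18: L0/L1/L2 = -/H/- → run H
t=19: (idle)
t=20: (idle)
t=21: (idle)
t=22: (idle)
t=23: (idle)
t=24: (idle)
t=25: (idle)
t=26: (idle)
t=27: (idle)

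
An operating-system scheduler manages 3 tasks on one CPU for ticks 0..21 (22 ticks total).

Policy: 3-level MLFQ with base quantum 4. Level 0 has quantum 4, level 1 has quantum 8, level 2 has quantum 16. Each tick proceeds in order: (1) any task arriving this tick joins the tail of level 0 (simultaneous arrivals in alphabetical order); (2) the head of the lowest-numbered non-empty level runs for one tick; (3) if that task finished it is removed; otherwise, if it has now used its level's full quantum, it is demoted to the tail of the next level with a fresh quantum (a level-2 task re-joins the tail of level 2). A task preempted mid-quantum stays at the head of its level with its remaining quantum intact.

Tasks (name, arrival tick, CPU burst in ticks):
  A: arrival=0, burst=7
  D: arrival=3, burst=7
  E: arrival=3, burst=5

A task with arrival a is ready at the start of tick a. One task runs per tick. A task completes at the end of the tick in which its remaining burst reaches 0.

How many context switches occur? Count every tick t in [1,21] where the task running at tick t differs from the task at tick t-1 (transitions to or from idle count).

context switches = 6

t=0: L0/L1/L2 = A/-/- → run A
t=1: L0/L1/L2 = A/-/- → run A
t=2: L0/L1/L2 = A/-/- → run A
t=3: L0/L1/L2 = ADE/-/- → run A
t=4: L0/L1/L2 = DE/A/- → run D
t=5: L0/L1/L2 = DE/A/- → run D
t=6: L0/L1/L2 = DE/A/- → run D
t=7: L0/L1/L2 = DE/A/- → run D
t=8: L0/L1/L2 = E/AD/- → run E
t=9: L0/L1/L2 = E/AD/- → run E
t=10: L0/L1/L2 = E/AD/- → run E
t=11: L0/L1/L2 = E/AD/- → run E
t=12: L0/L1/L2 = -/ADE/- → run A
t=13: L0/L1/L2 = -/ADE/- → run A
t=14: L0/L1/L2 = -/ADE/- → run A
t=15: L0/L1/L2 = -/DE/- → run D
t=16: L0/L1/L2 = -/DE/- → run D
t=17: L0/L1/L2 = -/DE/- → run D
t=18: L0/L1/L2 = -/E/- → run E
t=19: (idle)
t=20: (idle)
t=21: (idle)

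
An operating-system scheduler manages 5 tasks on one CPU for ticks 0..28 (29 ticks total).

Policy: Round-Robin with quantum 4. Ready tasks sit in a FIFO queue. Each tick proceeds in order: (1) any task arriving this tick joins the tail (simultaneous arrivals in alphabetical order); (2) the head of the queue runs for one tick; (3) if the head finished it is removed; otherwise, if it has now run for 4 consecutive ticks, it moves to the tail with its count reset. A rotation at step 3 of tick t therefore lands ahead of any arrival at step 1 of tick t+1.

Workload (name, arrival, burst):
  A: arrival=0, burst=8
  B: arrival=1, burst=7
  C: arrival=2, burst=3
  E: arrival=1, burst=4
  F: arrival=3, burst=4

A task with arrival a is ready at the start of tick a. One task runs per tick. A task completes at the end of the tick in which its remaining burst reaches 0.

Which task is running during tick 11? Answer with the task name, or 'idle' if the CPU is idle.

running at tick 11 = E

t=0: queue=[A] q_used=0 → run A
t=1: queue=[A,B,E] q_used=1 → run A
t=2: queue=[A,B,E,C] q_used=2 → run A
t=3: queue=[A,B,E,C,F] q_used=3 → run A
t=4: queue=[B,E,C,F,A] q_used=0 → run B
t=5: queue=[B,E,C,F,A] q_used=1 → run B
t=6: queue=[B,E,C,F,A] q_used=2 → run B
t=7: queue=[B,E,C,F,A] q_used=3 → run B
t=8: queue=[E,C,F,A,B] q_used=0 → run E
t=9: queue=[E,C,F,A,B] q_used=1 → run E
t=10: queue=[E,C,F,A,B] q_used=2 → run E
t=11: queue=[E,C,F,A,B] q_used=3 → run E
t=12: queue=[C,F,A,B] q_used=0 → run C
t=13: queue=[C,F,A,B] q_used=1 → run C
t=14: queue=[C,F,A,B] q_used=2 → run C
t=15: queue=[F,A,B] q_used=0 → run F
t=16: queue=[F,A,B] q_used=1 → run F
t=17: queue=[F,A,B] q_used=2 → run F
t=18: queue=[F,A,B] q_used=3 → run F
t=19: queue=[A,B] q_used=0 → run A
t=20: queue=[A,B] q_used=1 → run A
t=21: queue=[A,B] q_used=2 → run A
t=22: queue=[A,B] q_used=3 → run A
t=23: queue=[B] q_used=0 → run B
t=24: queue=[B] q_used=1 → run B
t=25: queue=[B] q_used=2 → run B
t=26: (idle)
t=27: (idle)
t=28: (idle)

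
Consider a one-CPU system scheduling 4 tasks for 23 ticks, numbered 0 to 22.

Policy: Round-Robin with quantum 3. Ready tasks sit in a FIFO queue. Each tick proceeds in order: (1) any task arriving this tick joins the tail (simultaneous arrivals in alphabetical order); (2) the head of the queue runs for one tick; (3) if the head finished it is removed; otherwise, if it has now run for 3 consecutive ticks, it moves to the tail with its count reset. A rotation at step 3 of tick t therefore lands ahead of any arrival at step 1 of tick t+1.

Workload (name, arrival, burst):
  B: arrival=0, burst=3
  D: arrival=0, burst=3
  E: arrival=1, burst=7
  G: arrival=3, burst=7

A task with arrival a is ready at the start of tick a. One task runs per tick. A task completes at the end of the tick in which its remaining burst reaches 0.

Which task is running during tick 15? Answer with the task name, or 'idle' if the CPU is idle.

t=0: queue=[B,D] q_used=0 → run B
t=1: queue=[B,D,E] q_used=1 → run B
t=2: queue=[B,D,E] q_used=2 → run B
t=3: queue=[D,E,G] q_used=0 → run D
t=4: queue=[D,E,G] q_used=1 → run D
t=5: queue=[D,E,G] q_used=2 → run D
t=6: queue=[E,G] q_used=0 → run E
t=7: queue=[E,G] q_used=1 → run E
t=8: queue=[E,G] q_used=2 → run E
t=9: queue=[G,E] q_used=0 → run G
t=10: queue=[G,E] q_used=1 → run G
t=11: queue=[G,E] q_used=2 → run G
t=12: queue=[E,G] q_used=0 → run E
t=13: queue=[E,G] q_used=1 → run E
t=14: queue=[E,G] q_used=2 → run E
t=15: queue=[G,E] q_used=0 → run G
t=16: queue=[G,E] q_used=1 → run G
t=17: queue=[G,E] q_used=2 → run G
t=18: queue=[E,G] q_used=0 → run E
t=19: queue=[G] q_used=0 → run G
t=20: (idle)
t=21: (idle)
t=22: (idle)

running at tick 15 = G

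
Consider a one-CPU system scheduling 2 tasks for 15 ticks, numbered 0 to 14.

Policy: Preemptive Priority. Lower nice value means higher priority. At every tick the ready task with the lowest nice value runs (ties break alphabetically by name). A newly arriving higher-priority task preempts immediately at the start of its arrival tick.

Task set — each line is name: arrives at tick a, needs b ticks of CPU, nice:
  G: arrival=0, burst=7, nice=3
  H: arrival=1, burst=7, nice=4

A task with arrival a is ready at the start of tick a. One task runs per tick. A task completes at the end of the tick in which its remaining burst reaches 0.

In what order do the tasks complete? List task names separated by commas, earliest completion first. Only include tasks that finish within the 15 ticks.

t=0: ready={G} → run G
t=1: ready={G,H} → run G
t=2: ready={G,H} → run G
t=3: ready={G,H} → run G
t=4: ready={G,H} → run G
t=5: ready={G,H} → run G
t=6: ready={G,H} → run G
t=7: ready={H} → run H
t=8: ready={H} → run H
t=9: ready={H} → run H
t=10: ready={H} → run H
t=11: ready={H} → run H
t=12: ready={H} → run H
t=13: ready={H} → run H
t=14: (idle)

completion order = G, H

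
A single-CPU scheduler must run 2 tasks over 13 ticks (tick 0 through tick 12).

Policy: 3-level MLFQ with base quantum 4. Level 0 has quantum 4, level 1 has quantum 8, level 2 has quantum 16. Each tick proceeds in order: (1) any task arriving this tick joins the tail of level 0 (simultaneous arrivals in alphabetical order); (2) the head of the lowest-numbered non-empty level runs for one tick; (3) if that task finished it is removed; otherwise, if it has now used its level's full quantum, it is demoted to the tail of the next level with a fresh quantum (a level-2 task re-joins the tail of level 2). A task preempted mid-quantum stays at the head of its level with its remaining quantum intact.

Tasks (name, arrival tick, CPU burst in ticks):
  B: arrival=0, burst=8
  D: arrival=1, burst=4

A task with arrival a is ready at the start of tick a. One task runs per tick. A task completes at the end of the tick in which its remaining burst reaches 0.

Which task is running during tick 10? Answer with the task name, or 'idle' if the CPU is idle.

t=0: L0/L1/L2 = B/-/- → run B
t=1: L0/L1/L2 = BD/-/- → run B
t=2: L0/L1/L2 = BD/-/- → run B
t=3: L0/L1/L2 = BD/-/- → run B
t=4: L0/L1/L2 = D/B/- → run D
t=5: L0/L1/L2 = D/B/- → run D
t=6: L0/L1/L2 = D/B/- → run D
t=7: L0/L1/L2 = D/B/- → run D
t=8: L0/L1/L2 = -/B/- → run B
t=9: L0/L1/L2 = -/B/- → run B
t=10: L0/L1/L2 = -/B/- → run B
t=11: L0/L1/L2 = -/B/- → run B
t=12: (idle)

running at tick 10 = B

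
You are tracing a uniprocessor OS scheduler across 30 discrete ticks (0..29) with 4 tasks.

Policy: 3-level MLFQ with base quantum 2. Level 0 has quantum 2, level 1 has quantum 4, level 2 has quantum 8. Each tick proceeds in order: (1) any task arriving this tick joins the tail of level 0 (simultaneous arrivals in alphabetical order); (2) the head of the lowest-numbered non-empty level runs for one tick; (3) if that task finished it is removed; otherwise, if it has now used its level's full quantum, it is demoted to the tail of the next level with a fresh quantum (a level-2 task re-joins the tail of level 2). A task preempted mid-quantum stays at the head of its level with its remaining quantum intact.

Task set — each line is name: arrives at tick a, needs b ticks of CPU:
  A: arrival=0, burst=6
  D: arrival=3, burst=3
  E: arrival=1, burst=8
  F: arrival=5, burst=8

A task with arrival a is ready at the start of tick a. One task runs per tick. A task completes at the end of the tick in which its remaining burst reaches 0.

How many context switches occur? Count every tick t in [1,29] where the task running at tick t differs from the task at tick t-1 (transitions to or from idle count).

t=0: L0/L1/L2 = A/-/- → run A
t=1: L0/L1/L2 = AE/-/- → run A
t=2: L0/L1/L2 = E/A/- → run E
t=3: L0/L1/L2 = ED/A/- → run E
t=4: L0/L1/L2 = D/AE/- → run D
t=5: L0/L1/L2 = DF/AE/- → run D
t=6: L0/L1/L2 = F/AED/- → run F
t=7: L0/L1/L2 = F/AED/- → run F
t=8: L0/L1/L2 = -/AEDF/- → run A
t=9: L0/L1/L2 = -/AEDF/- → run A
t=10: L0/L1/L2 = -/AEDF/- → run A
t=11: L0/L1/L2 = -/AEDF/- → run A
t=12: L0/L1/L2 = -/EDF/- → run E
t=13: L0/L1/L2 = -/EDF/- → run E
t=14: L0/L1/L2 = -/EDF/- → run E
t=15: L0/L1/L2 = -/EDF/- → run E
t=16: L0/L1/L2 = -/DF/E → run D
t=17: L0/L1/L2 = -/F/E → run F
t=18: L0/L1/L2 = -/F/E → run F
t=19: L0/L1/L2 = -/F/E → run F
t=20: L0/L1/L2 = -/F/E → run F
t=21: L0/L1/L2 = -/-/EF → run E
t=22: L0/L1/L2 = -/-/EF → run E
t=23: L0/L1/L2 = -/-/F → run F
t=24: L0/L1/L2 = -/-/F → run F
t=25: (idle)
t=26: (idle)
t=27: (idle)
t=28: (idle)
t=29: (idle)

context switches = 10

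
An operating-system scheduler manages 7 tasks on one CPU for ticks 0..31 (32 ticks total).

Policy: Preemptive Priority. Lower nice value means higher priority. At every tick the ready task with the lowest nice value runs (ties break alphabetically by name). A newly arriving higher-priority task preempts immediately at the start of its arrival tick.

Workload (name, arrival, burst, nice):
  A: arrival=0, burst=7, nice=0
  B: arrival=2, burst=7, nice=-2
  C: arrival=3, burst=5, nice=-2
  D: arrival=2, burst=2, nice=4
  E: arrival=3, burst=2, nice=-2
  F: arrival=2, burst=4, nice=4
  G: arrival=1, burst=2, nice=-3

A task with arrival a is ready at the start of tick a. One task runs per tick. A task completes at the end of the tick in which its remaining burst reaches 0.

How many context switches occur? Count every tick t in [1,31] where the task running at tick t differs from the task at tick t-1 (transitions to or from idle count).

context switches = 8

t=0: ready={A} → run A
t=1: ready={A,G} → run G
t=2: ready={A,B,D,F,G} → run G
t=3: ready={A,B,C,D,E,F} → run B
t=4: ready={A,B,C,D,E,F} → run B
t=5: ready={A,B,C,D,E,F} → run B
t=6: ready={A,B,C,D,E,F} → run B
t=7: ready={A,B,C,D,E,F} → run B
t=8: ready={A,B,C,D,E,F} → run B
t=9: ready={A,B,C,D,E,F} → run B
t=10: ready={A,C,D,E,F} → run C
t=11: ready={A,C,D,E,F} → run C
t=12: ready={A,C,D,E,F} → run C
t=13: ready={A,C,D,E,F} → run C
t=14: ready={A,C,D,E,F} → run C
t=15: ready={A,D,E,F} → run E
t=16: ready={A,D,E,F} → run E
t=17: ready={A,D,F} → run A
t=18: ready={A,D,F} → run A
t=19: ready={A,D,F} → run A
t=20: ready={A,D,F} → run A
t=21: ready={A,D,F} → run A
t=22: ready={A,D,F} → run A
t=23: ready={D,F} → run D
t=24: ready={D,F} → run D
t=25: ready={F} → run F
t=26: ready={F} → run F
t=27: ready={F} → run F
t=28: ready={F} → run F
t=29: (idle)
t=30: (idle)
t=31: (idle)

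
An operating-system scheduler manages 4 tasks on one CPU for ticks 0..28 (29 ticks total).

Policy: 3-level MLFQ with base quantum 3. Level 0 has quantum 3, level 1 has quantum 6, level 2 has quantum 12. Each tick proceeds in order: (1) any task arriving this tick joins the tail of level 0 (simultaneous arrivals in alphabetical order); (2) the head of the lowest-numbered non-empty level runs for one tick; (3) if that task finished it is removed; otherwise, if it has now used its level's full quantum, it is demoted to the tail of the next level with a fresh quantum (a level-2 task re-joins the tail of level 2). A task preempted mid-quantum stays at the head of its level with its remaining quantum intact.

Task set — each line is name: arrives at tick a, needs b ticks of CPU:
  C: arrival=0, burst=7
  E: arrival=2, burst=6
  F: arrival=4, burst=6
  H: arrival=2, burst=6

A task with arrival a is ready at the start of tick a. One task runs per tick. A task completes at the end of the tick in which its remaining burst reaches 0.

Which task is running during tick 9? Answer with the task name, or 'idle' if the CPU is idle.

running at tick 9 = F

t=0: L0/L1/L2 = C/-/- → run C
t=1: L0/L1/L2 = C/-/- → run C
t=2: L0/L1/L2 = CEH/-/- → run C
t=3: L0/L1/L2 = EH/C/- → run E
t=4: L0/L1/L2 = EHF/C/- → run E
t=5: L0/L1/L2 = EHF/C/- → run E
t=6: L0/L1/L2 = HF/CE/- → run H
t=7: L0/L1/L2 = HF/CE/- → run H
t=8: L0/L1/L2 = HF/CE/- → run H
t=9: L0/L1/L2 = F/CEH/- → run F
t=10: L0/L1/L2 = F/CEH/- → run F
t=11: L0/L1/L2 = F/CEH/- → run F
t=12: L0/L1/L2 = -/CEHF/- → run C
t=13: L0/L1/L2 = -/CEHF/- → run C
t=14: L0/L1/L2 = -/CEHF/- → run C
t=15: L0/L1/L2 = -/CEHF/- → run C
t=16: L0/L1/L2 = -/EHF/- → run E
t=17: L0/L1/L2 = -/EHF/- → run E
t=18: L0/L1/L2 = -/EHF/- → run E
t=19: L0/L1/L2 = -/HF/- → run H
t=20: L0/L1/L2 = -/HF/- → run H
t=21: L0/L1/L2 = -/HF/- → run H
t=22: L0/L1/L2 = -/F/- → run F
t=23: L0/L1/L2 = -/F/- → run F
t=24: L0/L1/L2 = -/F/- → run F
t=25: (idle)
t=26: (idle)
t=27: (idle)
t=28: (idle)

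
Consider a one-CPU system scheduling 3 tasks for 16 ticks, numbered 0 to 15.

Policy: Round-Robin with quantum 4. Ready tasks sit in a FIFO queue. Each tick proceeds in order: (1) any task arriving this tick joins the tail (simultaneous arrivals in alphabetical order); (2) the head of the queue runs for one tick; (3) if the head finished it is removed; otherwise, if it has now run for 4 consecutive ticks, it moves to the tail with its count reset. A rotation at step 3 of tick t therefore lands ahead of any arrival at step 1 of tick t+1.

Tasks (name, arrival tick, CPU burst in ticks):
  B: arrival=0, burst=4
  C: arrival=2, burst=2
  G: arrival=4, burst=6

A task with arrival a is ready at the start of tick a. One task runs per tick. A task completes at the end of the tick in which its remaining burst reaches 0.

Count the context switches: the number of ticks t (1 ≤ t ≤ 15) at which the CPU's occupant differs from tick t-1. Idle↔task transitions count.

context switches = 3

t=0: queue=[B] q_used=0 → run B
t=1: queue=[B] q_used=1 → run B
t=2: queue=[B,C] q_used=2 → run B
t=3: queue=[B,C] q_used=3 → run B
t=4: queue=[C,G] q_used=0 → run C
t=5: queue=[C,G] q_used=1 → run C
t=6: queue=[G] q_used=0 → run G
t=7: queue=[G] q_used=1 → run G
t=8: queue=[G] q_used=2 → run G
t=9: queue=[G] q_used=3 → run G
t=10: queue=[G] q_used=0 → run G
t=11: queue=[G] q_used=1 → run G
t=12: (idle)
t=13: (idle)
t=14: (idle)
t=15: (idle)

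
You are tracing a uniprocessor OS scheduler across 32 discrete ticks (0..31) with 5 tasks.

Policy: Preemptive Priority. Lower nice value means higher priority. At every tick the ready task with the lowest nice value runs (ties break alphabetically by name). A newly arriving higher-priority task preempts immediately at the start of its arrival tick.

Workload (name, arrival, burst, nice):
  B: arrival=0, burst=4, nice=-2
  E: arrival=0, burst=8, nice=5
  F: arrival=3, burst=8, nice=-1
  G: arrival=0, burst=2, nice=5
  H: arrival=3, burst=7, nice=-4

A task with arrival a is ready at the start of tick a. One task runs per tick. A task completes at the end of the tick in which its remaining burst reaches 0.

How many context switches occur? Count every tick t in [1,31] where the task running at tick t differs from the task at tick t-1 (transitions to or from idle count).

t=0: ready={B,E,G} → run B
t=1: ready={B,E,G} → run B
t=2: ready={B,E,G} → run B
t=3: ready={B,E,F,G,H} → run H
t=4: ready={B,E,F,G,H} → run H
t=5: ready={B,E,F,G,H} → run H
t=6: ready={B,E,F,G,H} → run H
t=7: ready={B,E,F,G,H} → run H
t=8: ready={B,E,F,G,H} → run H
t=9: ready={B,E,F,G,H} → run H
t=10: ready={B,E,F,G} → run B
t=11: ready={E,F,G} → run F
t=12: ready={E,F,G} → run F
t=13: ready={E,F,G} → run F
t=14: ready={E,F,G} → run F
t=15: ready={E,F,G} → run F
t=16: ready={E,F,G} → run F
t=17: ready={E,F,G} → run F
t=18: ready={E,F,G} → run F
t=19: ready={E,G} → run E
t=20: ready={E,G} → run E
t=21: ready={E,G} → run E
t=22: ready={E,G} → run E
t=23: ready={E,G} → run E
t=24: ready={E,G} → run E
t=25: ready={E,G} → run E
t=26: ready={E,G} → run E
t=27: ready={G} → run G
t=28: ready={G} → run G
t=29: (idle)
t=30: (idle)
t=31: (idle)

context switches = 6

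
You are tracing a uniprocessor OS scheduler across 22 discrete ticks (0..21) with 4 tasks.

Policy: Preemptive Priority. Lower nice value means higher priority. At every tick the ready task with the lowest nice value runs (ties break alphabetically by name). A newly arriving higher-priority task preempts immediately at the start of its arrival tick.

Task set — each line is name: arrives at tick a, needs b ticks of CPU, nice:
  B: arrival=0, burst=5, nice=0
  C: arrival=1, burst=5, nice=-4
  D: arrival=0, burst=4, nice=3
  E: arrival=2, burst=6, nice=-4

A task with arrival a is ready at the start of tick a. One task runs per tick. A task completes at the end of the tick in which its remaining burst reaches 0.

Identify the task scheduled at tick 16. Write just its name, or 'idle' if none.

running at tick 16 = D

t=0: ready={B,D} → run B
t=1: ready={B,C,D} → run C
t=2: ready={B,C,D,E} → run C
t=3: ready={B,C,D,E} → run C
t=4: ready={B,C,D,E} → run C
t=5: ready={B,C,D,E} → run C
t=6: ready={B,D,E} → run E
t=7: ready={B,D,E} → run E
t=8: ready={B,D,E} → run E
t=9: ready={B,D,E} → run E
t=10: ready={B,D,E} → run E
t=11: ready={B,D,E} → run E
t=12: ready={B,D} → run B
t=13: ready={B,D} → run B
t=14: ready={B,D} → run B
t=15: ready={B,D} → run B
t=16: ready={D} → run D
t=17: ready={D} → run D
t=18: ready={D} → run D
t=19: ready={D} → run D
t=20: (idle)
t=21: (idle)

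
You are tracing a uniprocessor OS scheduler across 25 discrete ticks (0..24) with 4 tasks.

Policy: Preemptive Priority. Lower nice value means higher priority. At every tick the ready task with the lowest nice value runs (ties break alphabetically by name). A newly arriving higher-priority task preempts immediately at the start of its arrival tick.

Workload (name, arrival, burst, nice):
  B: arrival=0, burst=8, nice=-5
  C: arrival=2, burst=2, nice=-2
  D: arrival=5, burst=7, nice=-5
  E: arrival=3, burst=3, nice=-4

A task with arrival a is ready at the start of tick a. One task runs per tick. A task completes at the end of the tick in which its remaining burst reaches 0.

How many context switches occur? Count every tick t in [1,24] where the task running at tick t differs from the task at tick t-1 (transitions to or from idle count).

context switches = 4

t=0: ready={B} → run B
t=1: ready={B} → run B
t=2: ready={B,C} → run B
t=3: ready={B,C,E} → run B
t=4: ready={B,C,E} → run B
t=5: ready={B,C,D,E} → run B
t=6: ready={B,C,D,E} → run B
t=7: ready={B,C,D,E} → run B
t=8: ready={C,D,E} → run D
t=9: ready={C,D,E} → run D
t=10: ready={C,D,E} → run D
t=11: ready={C,D,E} → run D
t=12: ready={C,D,E} → run D
t=13: ready={C,D,E} → run D
t=14: ready={C,D,E} → run D
t=15: ready={C,E} → run E
t=16: ready={C,E} → run E
t=17: ready={C,E} → run E
t=18: ready={C} → run C
t=19: ready={C} → run C
t=20: (idle)
t=21: (idle)
t=22: (idle)
t=23: (idle)
t=24: (idle)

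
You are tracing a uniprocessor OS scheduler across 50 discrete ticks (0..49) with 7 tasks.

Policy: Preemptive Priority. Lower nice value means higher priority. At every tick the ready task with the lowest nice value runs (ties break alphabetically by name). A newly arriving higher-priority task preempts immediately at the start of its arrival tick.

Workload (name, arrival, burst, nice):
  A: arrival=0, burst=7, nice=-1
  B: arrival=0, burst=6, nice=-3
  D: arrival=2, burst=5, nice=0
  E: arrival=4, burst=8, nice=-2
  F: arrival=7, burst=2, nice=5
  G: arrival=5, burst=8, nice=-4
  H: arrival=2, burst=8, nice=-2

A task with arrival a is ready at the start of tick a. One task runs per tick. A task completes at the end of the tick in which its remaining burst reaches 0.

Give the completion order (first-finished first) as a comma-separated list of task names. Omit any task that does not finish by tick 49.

t=0: ready={A,B} → run B
t=1: ready={A,B} → run B
t=2: ready={A,B,D,H} → run B
t=3: ready={A,B,D,H} → run B
t=4: ready={A,B,D,E,H} → run B
t=5: ready={A,B,D,E,G,H} → run G
t=6: ready={A,B,D,E,G,H} → run G
t=7: ready={A,B,D,E,F,G,H} → run G
t=8: ready={A,B,D,E,F,G,H} → run G
t=9: ready={A,B,D,E,F,G,H} → run G
t=10: ready={A,B,D,E,F,G,H} → run G
t=11: ready={A,B,D,E,F,G,H} → run G
t=12: ready={A,B,D,E,F,G,H} → run G
t=13: ready={A,B,D,E,F,H} → run B
t=14: ready={A,D,E,F,H} → run E
t=15: ready={A,D,E,F,H} → run E
t=16: ready={A,D,E,F,H} → run E
t=17: ready={A,D,E,F,H} → run E
t=18: ready={A,D,E,F,H} → run E
t=19: ready={A,D,E,F,H} → run E
t=20: ready={A,D,E,F,H} → run E
t=21: ready={A,D,E,F,H} → run E
t=22: ready={A,D,F,H} → run H
t=23: ready={A,D,F,H} → run H
t=24: ready={A,D,F,H} → run H
t=25: ready={A,D,F,H} → run H
t=26: ready={A,D,F,H} → run H
t=27: ready={A,D,F,H} → run H
t=28: ready={A,D,F,H} → run H
t=29: ready={A,D,F,H} → run H
t=30: ready={A,D,F} → run A
t=31: ready={A,D,F} → run A
t=32: ready={A,D,F} → run A
t=33: ready={A,D,F} → run A
t=34: ready={A,D,F} → run A
t=35: ready={A,D,F} → run A
t=36: ready={A,D,F} → run A
t=37: ready={D,F} → run D
t=38: ready={D,F} → run D
t=39: ready={D,F} → run D
t=40: ready={D,F} → run D
t=41: ready={D,F} → run D
t=42: ready={F} → run F
t=43: ready={F} → run F
t=44: (idle)
t=45: (idle)
t=46: (idle)
t=47: (idle)
t=48: (idle)
t=49: (idle)

completion order = G, B, E, H, A, D, F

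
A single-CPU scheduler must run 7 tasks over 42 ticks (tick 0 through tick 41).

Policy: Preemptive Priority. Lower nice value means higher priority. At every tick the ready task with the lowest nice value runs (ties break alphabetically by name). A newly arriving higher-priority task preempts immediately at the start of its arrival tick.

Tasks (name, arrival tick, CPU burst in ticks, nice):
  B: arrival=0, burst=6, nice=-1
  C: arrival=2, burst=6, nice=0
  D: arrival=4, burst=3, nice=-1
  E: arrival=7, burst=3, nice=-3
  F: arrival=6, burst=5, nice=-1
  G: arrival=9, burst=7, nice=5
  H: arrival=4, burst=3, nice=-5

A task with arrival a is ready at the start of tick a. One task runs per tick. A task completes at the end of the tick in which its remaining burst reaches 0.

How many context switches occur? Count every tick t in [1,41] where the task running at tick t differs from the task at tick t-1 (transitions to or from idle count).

t=0: ready={B} → run B
t=1: ready={B} → run B
t=2: ready={B,C} → run B
t=3: ready={B,C} → run B
t=4: ready={B,C,D,H} → run H
t=5: ready={B,C,D,H} → run H
t=6: ready={B,C,D,F,H} → run H
t=7: ready={B,C,D,E,F} → run E
t=8: ready={B,C,D,E,F} → run E
t=9: ready={B,C,D,E,F,G} → run E
t=10: ready={B,C,D,F,G} → run B
t=11: ready={B,C,D,F,G} → run B
t=12: ready={C,D,F,G} → run D
t=13: ready={C,D,F,G} → run D
t=14: ready={C,D,F,G} → run D
t=15: ready={C,F,G} → run F
t=16: ready={C,F,G} → run F
t=17: ready={C,F,G} → run F
t=18: ready={C,F,G} → run F
t=19: ready={C,F,G} → run F
t=20: ready={C,G} → run C
t=21: ready={C,G} → run C
t=22: ready={C,G} → run C
t=23: ready={C,G} → run C
t=24: ready={C,G} → run C
t=25: ready={C,G} → run C
t=26: ready={G} → run G
t=27: ready={G} → run G
t=28: ready={G} → run G
t=29: ready={G} → run G
t=30: ready={G} → run G
t=31: ready={G} → run G
t=32: ready={G} → run G
t=33: (idle)
t=34: (idle)
t=35: (idle)
t=36: (idle)
t=37: (idle)
t=38: (idle)
t=39: (idle)
t=40: (idle)
t=41: (idle)

context switches = 8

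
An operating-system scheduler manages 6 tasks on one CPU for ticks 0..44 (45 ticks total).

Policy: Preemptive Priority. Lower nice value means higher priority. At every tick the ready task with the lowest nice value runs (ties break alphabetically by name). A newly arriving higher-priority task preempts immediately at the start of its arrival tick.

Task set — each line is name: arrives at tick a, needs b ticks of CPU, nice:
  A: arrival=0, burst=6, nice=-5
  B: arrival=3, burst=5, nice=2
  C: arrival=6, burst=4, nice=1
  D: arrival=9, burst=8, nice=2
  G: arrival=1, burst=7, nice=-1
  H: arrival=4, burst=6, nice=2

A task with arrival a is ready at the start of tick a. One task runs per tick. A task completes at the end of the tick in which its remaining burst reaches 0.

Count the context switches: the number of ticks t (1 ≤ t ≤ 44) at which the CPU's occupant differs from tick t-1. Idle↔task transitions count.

t=0: ready={A} → run A
t=1: ready={A,G} → run A
t=2: ready={A,G} → run A
t=3: ready={A,B,G} → run A
t=4: ready={A,B,G,H} → run A
t=5: ready={A,B,G,H} → run A
t=6: ready={B,C,G,H} → run G
t=7: ready={B,C,G,H} → run G
t=8: ready={B,C,G,H} → run G
t=9: ready={B,C,D,G,H} → run G
t=10: ready={B,C,D,G,H} → run G
t=11: ready={B,C,D,G,H} → run G
t=12: ready={B,C,D,G,H} → run G
t=13: ready={B,C,D,H} → run C
t=14: ready={B,C,D,H} → run C
t=15: ready={B,C,D,H} → run C
t=16: ready={B,C,D,H} → run C
t=17: ready={B,D,H} → run B
t=18: ready={B,D,H} → run B
t=19: ready={B,D,H} → run B
t=20: ready={B,D,H} → run B
t=21: ready={B,D,H} → run B
t=22: ready={D,H} → run D
t=23: ready={D,H} → run D
t=24: ready={D,H} → run D
t=25: ready={D,H} → run D
t=26: ready={D,H} → run D
t=27: ready={D,H} → run D
t=28: ready={D,H} → run D
t=29: ready={D,H} → run D
t=30: ready={H} → run H
t=31: ready={H} → run H
t=32: ready={H} → run H
t=33: ready={H} → run H
t=34: ready={H} → run H
t=35: ready={H} → run H
t=36: (idle)
t=37: (idle)
t=38: (idle)
t=39: (idle)
t=40: (idle)
t=41: (idle)
t=42: (idle)
t=43: (idle)
t=44: (idle)

context switches = 6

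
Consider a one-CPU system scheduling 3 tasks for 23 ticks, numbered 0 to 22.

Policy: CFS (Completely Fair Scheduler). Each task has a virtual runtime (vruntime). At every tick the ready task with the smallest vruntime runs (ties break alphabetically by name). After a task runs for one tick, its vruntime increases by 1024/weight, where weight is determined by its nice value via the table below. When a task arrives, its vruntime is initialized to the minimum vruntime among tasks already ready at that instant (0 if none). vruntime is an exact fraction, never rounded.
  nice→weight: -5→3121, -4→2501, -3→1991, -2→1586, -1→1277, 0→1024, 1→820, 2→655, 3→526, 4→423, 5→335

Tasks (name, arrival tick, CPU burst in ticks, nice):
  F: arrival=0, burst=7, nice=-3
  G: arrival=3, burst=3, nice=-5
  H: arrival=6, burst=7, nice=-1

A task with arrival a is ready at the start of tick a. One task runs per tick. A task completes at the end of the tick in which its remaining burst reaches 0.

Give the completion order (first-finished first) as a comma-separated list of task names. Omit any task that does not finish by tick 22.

t=0: vr[F=0] → run F
t=1: vr[F=1024/1991] → run F
t=2: vr[F=2048/1991] → run F
t=3: vr[F=3072/1991 G=3072/1991] → run F
t=4: vr[F=4096/1991 G=3072/1991] → run G
t=5: vr[F=4096/1991 G=11626496/6213911] → run G
t=6: vr[F=4096/1991 G=13665280/6213911 H=4096/1991] → run F
t=7: vr[F=5120/1991 G=13665280/6213911 H=4096/1991] → run H
t=8: vr[F=5120/1991 G=13665280/6213911 H=7269376/2542507] → run G
t=9: vr[F=5120/1991 H=7269376/2542507] → run F
t=10: vr[F=6144/1991 H=7269376/2542507] → run H
t=11: vr[F=6144/1991 H=9308160/2542507] → run F
t=12: vr[H=9308160/2542507] → run H
t=13: vr[H=11346944/2542507] → run H
t=14: vr[H=13385728/2542507] → run H
t=15: vr[H=15424512/2542507] → run H
t=16: vr[H=17463296/2542507] → run H
t=17: (idle)
t=18: (idle)
t=19: (idle)
t=20: (idle)
t=21: (idle)
t=22: (idle)

completion order = G, F, H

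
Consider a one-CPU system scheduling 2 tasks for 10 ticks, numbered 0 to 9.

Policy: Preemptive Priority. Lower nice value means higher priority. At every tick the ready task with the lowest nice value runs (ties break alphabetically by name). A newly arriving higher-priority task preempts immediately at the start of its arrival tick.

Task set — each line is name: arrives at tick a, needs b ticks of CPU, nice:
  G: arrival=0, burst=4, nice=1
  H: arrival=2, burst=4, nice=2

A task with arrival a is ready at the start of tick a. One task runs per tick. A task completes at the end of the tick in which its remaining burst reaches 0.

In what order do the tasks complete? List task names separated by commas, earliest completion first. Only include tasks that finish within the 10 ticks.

t=0: ready={G} → run G
t=1: ready={G} → run G
t=2: ready={G,H} → run G
t=3: ready={G,H} → run G
t=4: ready={H} → run H
t=5: ready={H} → run H
t=6: ready={H} → run H
t=7: ready={H} → run H
t=8: (idle)
t=9: (idle)

completion order = G, H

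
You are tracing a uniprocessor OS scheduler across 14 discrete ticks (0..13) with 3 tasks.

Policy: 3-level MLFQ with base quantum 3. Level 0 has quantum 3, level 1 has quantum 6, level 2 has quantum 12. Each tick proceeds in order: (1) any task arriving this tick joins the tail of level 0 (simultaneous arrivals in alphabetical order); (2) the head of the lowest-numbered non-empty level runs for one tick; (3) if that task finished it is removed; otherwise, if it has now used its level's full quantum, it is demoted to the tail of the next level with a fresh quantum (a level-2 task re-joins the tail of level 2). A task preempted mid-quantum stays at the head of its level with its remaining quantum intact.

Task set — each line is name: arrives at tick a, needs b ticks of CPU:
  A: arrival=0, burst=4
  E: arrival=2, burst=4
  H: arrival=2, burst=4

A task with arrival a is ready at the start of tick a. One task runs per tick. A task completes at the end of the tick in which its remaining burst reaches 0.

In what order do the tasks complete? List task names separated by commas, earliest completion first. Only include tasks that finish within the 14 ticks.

t=0: L0/L1/L2 = A/-/- → run A
t=1: L0/L1/L2 = A/-/- → run A
t=2: L0/L1/L2 = AEH/-/- → run A
t=3: L0/L1/L2 = EH/A/- → run E
t=4: L0/L1/L2 = EH/A/- → run E
t=5: L0/L1/L2 = EH/A/- → run E
t=6: L0/L1/L2 = H/AE/- → run H
t=7: L0/L1/L2 = H/AE/- → run H
t=8: L0/L1/L2 = H/AE/- → run H
t=9: L0/L1/L2 = -/AEH/- → run A
t=10: L0/L1/L2 = -/EH/- → run E
t=11: L0/L1/L2 = -/H/- → run H
t=12: (idle)
t=13: (idle)

completion order = A, E, H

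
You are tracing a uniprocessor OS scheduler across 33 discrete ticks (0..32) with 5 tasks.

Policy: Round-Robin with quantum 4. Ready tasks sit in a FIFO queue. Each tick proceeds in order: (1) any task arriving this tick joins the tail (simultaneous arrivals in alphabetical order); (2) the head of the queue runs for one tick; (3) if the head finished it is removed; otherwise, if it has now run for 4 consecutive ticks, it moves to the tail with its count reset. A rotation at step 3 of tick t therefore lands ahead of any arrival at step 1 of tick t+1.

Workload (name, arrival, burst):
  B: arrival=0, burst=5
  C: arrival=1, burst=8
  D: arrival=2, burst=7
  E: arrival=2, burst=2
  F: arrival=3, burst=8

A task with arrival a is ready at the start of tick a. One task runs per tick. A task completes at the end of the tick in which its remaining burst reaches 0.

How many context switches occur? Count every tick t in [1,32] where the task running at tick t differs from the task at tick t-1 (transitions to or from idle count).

context switches = 9

t=0: queue=[B] q_used=0 → run B
t=1: queue=[B,C] q_used=1 → run B
t=2: queue=[B,C,D,E] q_used=2 → run B
t=3: queue=[B,C,D,E,F] q_used=3 → run B
t=4: queue=[C,D,E,F,B] q_used=0 → run C
t=5: queue=[C,D,E,F,B] q_used=1 → run C
t=6: queue=[C,D,E,F,B] q_used=2 → run C
t=7: queue=[C,D,E,F,B] q_used=3 → run C
t=8: queue=[D,E,F,B,C] q_used=0 → run D
t=9: queue=[D,E,F,B,C] q_used=1 → run D
t=10: queue=[D,E,F,B,C] q_used=2 → run D
t=11: queue=[D,E,F,B,C] q_used=3 → run D
t=12: queue=[E,F,B,C,D] q_used=0 → run E
t=13: queue=[E,F,B,C,D] q_used=1 → run E
t=14: queue=[F,B,C,D] q_used=0 → run F
t=15: queue=[F,B,C,D] q_used=1 → run F
t=16: queue=[F,B,C,D] q_used=2 → run F
t=17: queue=[F,B,C,D] q_used=3 → run F
t=18: queue=[B,C,D,F] q_used=0 → run B
t=19: queue=[C,D,F] q_used=0 → run C
t=20: queue=[C,D,F] q_used=1 → run C
t=21: queue=[C,D,F] q_used=2 → run C
t=22: queue=[C,D,F] q_used=3 → run C
t=23: queue=[D,F] q_used=0 → run D
t=24: queue=[D,F] q_used=1 → run D
t=25: queue=[D,F] q_used=2 → run D
t=26: queue=[F] q_used=0 → run F
t=27: queue=[F] q_used=1 → run F
t=28: queue=[F] q_used=2 → run F
t=29: queue=[F] q_used=3 → run F
t=30: (idle)
t=31: (idle)
t=32: (idle)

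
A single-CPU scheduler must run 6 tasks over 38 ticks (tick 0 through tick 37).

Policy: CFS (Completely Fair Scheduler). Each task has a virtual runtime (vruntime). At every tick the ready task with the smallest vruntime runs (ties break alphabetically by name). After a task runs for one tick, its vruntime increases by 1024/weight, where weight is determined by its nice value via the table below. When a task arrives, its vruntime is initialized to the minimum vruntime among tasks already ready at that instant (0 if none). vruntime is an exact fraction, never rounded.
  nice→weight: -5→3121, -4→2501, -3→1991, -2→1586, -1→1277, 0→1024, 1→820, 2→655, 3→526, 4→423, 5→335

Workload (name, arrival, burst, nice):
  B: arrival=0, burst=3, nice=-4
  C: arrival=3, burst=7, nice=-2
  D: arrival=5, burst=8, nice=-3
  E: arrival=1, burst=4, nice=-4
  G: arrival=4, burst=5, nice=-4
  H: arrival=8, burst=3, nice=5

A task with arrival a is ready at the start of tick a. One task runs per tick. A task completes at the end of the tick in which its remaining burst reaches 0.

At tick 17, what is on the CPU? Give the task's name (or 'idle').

running at tick 17 = C

t=0: vr[B=0] → run B
t=1: vr[B=1024/2501 E=1024/2501] → run B
t=2: vr[B=2048/2501 E=1024/2501] → run E
t=3: vr[B=2048/2501 C=2048/2501 E=2048/2501] → run B
t=4: vr[C=2048/2501 E=2048/2501 G=2048/2501] → run C
t=5: vr[C=47616/32513 D=2048/2501 E=2048/2501 G=2048/2501] → run D
t=6: vr[C=47616/32513 D=6638592/4979491 E=2048/2501 G=2048/2501] → run E
t=7: vr[C=47616/32513 D=6638592/4979491 E=3072/2501 G=2048/2501] → run G
t=8: vr[C=47616/32513 D=6638592/4979491 E=3072/2501 G=3072/2501 H=3072/2501] → run E
t=9: vr[C=47616/32513 D=6638592/4979491 E=4096/2501 G=3072/2501 H=3072/2501] → run G
t=10: vr[C=47616/32513 D=6638592/4979491 E=4096/2501 G=4096/2501 H=3072/2501] → run H
t=11: vr[C=47616/32513 D=6638592/4979491 E=4096/2501 G=4096/2501 H=3590144/837835] → run D
t=12: vr[C=47616/32513 D=9199616/4979491 E=4096/2501 G=4096/2501 H=3590144/837835] → run C
t=13: vr[C=68608/32513 D=9199616/4979491 E=4096/2501 G=4096/2501 H=3590144/837835] → run E
t=14: vr[C=68608/32513 D=9199616/4979491 G=4096/2501 H=3590144/837835] → run G
t=15: vr[C=68608/32513 D=9199616/4979491 G=5120/2501 H=3590144/837835] → run D
t=16: vr[C=68608/32513 D=11760640/4979491 G=5120/2501 H=3590144/837835] → run G
t=17: vr[C=68608/32513 D=11760640/4979491 G=6144/2501 H=3590144/837835] → run C
t=18: vr[C=89600/32513 D=11760640/4979491 G=6144/2501 H=3590144/837835] → run D
t=19: vr[C=89600/32513 D=14321664/4979491 G=6144/2501 H=3590144/837835] → run G
t=20: vr[C=89600/32513 D=14321664/4979491 H=3590144/837835] → run C
t=21: vr[C=110592/32513 D=14321664/4979491 H=3590144/837835] → run D
t=22: vr[C=110592/32513 D=16882688/4979491 H=3590144/837835] → run D
t=23: vr[C=110592/32513 D=19443712/4979491 H=3590144/837835] → run C
t=24: vr[C=131584/32513 D=19443712/4979491 H=3590144/837835] → run D
t=25: vr[C=131584/32513 D=22004736/4979491 H=3590144/837835] → run C
t=26: vr[C=152576/32513 D=22004736/4979491 H=3590144/837835] → run H
t=27: vr[C=152576/32513 D=22004736/4979491 H=6151168/837835] → run D
t=28: vr[C=152576/32513 H=6151168/837835] → run C
t=29: vr[H=6151168/837835] → run H
t=30: (idle)
t=31: (idle)
t=32: (idle)
t=33: (idle)
t=34: (idle)
t=35: (idle)
t=36: (idle)
t=37: (idle)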